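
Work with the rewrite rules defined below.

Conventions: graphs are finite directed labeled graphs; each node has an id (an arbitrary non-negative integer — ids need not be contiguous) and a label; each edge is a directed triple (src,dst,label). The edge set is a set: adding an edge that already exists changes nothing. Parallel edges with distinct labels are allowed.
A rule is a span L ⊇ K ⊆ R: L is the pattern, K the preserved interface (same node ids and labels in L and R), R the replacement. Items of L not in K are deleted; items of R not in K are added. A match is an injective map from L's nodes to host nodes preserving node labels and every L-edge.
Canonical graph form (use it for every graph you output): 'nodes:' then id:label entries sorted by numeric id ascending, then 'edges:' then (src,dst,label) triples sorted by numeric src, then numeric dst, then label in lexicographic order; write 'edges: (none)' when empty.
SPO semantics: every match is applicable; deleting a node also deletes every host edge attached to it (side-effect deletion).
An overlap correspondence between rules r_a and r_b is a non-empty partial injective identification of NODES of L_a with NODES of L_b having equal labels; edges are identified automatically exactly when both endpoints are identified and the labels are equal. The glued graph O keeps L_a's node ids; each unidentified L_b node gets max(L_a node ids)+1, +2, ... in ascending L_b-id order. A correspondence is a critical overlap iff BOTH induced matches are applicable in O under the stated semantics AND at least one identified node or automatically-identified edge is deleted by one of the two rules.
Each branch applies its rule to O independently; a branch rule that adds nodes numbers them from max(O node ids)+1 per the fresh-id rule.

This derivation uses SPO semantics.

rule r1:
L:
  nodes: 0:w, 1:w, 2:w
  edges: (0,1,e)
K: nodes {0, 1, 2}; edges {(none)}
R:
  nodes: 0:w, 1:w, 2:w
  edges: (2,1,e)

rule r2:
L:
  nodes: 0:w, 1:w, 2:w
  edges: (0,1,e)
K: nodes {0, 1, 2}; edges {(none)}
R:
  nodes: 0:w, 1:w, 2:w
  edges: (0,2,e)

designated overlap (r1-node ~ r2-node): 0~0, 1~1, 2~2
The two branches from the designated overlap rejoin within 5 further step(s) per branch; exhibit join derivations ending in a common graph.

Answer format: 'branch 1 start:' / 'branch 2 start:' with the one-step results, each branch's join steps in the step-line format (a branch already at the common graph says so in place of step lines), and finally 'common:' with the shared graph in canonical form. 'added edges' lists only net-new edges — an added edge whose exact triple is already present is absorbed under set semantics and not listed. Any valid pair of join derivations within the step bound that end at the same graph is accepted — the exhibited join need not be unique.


branch 1 start:
nodes: 0:w, 1:w, 2:w
edges: (2,1,e)
branch 2 start:
nodes: 0:w, 1:w, 2:w
edges: (0,2,e)
branch 1 step 1: rule r1; match: 0->2, 1->1, 2->0; deleted nodes (none); deleted edges (2,1,e); added nodes (none); added edges (0,1,e); result: nodes: 0:w, 1:w, 2:w edges: (0,1,e)
branch 2 step 1: rule r2; match: 0->0, 1->2, 2->1; deleted nodes (none); deleted edges (0,2,e); added nodes (none); added edges (0,1,e); result: nodes: 0:w, 1:w, 2:w edges: (0,1,e)
common:
nodes: 0:w, 1:w, 2:w
edges: (0,1,e)


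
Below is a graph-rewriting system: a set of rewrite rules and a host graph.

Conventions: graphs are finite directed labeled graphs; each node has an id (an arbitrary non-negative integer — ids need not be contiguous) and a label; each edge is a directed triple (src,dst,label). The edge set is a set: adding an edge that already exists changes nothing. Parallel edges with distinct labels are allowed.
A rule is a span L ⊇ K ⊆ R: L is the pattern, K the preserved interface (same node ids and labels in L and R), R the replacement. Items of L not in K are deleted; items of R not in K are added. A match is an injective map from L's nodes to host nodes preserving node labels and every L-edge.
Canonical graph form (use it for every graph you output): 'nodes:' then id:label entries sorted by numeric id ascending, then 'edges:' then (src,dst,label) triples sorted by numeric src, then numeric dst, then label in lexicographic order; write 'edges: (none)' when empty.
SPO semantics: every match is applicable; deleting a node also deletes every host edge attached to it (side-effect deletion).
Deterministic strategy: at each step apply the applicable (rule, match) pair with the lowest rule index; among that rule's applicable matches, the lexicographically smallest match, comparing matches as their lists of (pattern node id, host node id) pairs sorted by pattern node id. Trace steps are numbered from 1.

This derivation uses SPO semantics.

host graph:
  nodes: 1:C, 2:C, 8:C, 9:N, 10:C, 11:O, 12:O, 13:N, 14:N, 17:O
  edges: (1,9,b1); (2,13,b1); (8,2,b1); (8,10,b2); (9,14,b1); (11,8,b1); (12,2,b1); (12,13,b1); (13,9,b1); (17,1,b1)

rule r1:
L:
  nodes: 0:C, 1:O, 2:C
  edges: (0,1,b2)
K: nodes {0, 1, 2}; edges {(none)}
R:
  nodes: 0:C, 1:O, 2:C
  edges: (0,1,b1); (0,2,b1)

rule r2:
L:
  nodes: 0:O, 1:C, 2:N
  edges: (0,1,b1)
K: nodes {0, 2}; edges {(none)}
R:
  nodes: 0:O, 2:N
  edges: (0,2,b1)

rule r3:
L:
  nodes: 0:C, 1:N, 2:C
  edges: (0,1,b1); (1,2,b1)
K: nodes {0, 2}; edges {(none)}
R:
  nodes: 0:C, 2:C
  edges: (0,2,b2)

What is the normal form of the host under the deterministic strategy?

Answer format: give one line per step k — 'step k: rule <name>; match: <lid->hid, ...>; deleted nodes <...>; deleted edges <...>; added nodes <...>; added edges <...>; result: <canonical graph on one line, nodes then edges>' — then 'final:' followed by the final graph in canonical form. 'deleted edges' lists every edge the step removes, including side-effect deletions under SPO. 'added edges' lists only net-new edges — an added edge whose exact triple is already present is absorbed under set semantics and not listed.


step 1: rule r2; match: 0->11, 1->8, 2->9; deleted nodes 8; deleted edges (8,2,b1); (8,10,b2); (11,8,b1); added nodes (none); added edges (11,9,b1); result: nodes: 1:C, 2:C, 9:N, 10:C, 11:O, 12:O, 13:N, 14:N, 17:O edges: (1,9,b1); (2,13,b1); (9,14,b1); (11,9,b1); (12,2,b1); (12,13,b1); (13,9,b1); (17,1,b1)
step 2: rule r2; match: 0->12, 1->2, 2->9; deleted nodes 2; deleted edges (2,13,b1); (12,2,b1); added nodes (none); added edges (12,9,b1); result: nodes: 1:C, 9:N, 10:C, 11:O, 12:O, 13:N, 14:N, 17:O edges: (1,9,b1); (9,14,b1); (11,9,b1); (12,9,b1); (12,13,b1); (13,9,b1); (17,1,b1)
step 3: rule r2; match: 0->17, 1->1, 2->9; deleted nodes 1; deleted edges (1,9,b1); (17,1,b1); added nodes (none); added edges (17,9,b1); result: nodes: 9:N, 10:C, 11:O, 12:O, 13:N, 14:N, 17:O edges: (9,14,b1); (11,9,b1); (12,9,b1); (12,13,b1); (13,9,b1); (17,9,b1)
final:
nodes: 9:N, 10:C, 11:O, 12:O, 13:N, 14:N, 17:O
edges: (9,14,b1); (11,9,b1); (12,9,b1); (12,13,b1); (13,9,b1); (17,9,b1)


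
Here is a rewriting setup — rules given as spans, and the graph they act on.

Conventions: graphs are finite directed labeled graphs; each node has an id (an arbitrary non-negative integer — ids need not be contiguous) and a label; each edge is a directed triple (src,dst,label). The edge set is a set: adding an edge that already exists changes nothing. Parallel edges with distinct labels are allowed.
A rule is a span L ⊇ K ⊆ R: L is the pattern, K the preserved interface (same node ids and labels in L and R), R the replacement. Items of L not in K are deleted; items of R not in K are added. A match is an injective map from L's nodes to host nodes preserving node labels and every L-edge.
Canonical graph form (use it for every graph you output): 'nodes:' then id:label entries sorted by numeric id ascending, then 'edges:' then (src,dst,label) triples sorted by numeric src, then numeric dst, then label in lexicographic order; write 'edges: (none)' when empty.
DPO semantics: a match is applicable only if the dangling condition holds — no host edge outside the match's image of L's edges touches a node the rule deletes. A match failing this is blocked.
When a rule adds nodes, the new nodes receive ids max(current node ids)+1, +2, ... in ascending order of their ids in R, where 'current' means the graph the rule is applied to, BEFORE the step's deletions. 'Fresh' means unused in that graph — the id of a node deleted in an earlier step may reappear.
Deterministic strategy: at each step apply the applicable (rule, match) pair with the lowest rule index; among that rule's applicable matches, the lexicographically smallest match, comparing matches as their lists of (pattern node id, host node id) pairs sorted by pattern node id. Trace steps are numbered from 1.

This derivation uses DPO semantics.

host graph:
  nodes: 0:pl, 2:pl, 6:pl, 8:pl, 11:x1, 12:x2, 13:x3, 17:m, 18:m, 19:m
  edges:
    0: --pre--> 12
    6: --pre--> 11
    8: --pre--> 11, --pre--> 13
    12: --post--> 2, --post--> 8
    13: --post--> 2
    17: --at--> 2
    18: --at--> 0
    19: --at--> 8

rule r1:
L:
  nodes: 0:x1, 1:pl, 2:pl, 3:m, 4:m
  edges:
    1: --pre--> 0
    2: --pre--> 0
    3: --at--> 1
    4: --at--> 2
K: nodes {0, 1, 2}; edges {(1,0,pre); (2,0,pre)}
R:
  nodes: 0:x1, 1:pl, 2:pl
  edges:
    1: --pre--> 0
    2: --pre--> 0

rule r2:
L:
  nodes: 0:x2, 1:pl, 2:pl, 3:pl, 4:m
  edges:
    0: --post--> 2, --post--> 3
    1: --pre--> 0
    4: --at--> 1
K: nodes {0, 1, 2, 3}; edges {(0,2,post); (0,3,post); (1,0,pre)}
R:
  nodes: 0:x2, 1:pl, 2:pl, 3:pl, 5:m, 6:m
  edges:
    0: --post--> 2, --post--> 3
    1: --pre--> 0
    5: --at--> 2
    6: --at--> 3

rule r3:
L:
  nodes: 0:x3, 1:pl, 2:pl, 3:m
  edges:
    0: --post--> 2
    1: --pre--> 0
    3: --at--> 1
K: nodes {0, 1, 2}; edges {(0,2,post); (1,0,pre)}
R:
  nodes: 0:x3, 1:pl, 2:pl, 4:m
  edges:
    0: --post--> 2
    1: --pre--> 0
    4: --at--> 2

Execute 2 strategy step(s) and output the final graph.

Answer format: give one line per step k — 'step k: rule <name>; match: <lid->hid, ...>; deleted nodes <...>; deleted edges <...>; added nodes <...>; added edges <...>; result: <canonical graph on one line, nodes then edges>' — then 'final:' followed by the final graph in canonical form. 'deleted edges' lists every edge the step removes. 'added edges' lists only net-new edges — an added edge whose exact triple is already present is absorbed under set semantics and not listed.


step 1: rule r2; match: 0->12, 1->0, 2->2, 3->8, 4->18; deleted nodes 18; deleted edges (18,0,at); added nodes 20, 21; added edges (20,2,at); (21,8,at); result: nodes: 0:pl, 2:pl, 6:pl, 8:pl, 11:x1, 12:x2, 13:x3, 17:m, 19:m, 20:m, 21:m edges: (0,12,pre); (6,11,pre); (8,11,pre); (8,13,pre); (12,2,post); (12,8,post); (13,2,post); (17,2,at); (19,8,at); (20,2,at); (21,8,at)
step 2: rule r3; match: 0->13, 1->8, 2->2, 3->19; deleted nodes 19; deleted edges (19,8,at); added nodes 22; added edges (22,2,at); result: nodes: 0:pl, 2:pl, 6:pl, 8:pl, 11:x1, 12:x2, 13:x3, 17:m, 20:m, 21:m, 22:m edges: (0,12,pre); (6,11,pre); (8,11,pre); (8,13,pre); (12,2,post); (12,8,post); (13,2,post); (17,2,at); (20,2,at); (21,8,at); (22,2,at)
final:
nodes: 0:pl, 2:pl, 6:pl, 8:pl, 11:x1, 12:x2, 13:x3, 17:m, 20:m, 21:m, 22:m
edges: (0,12,pre); (6,11,pre); (8,11,pre); (8,13,pre); (12,2,post); (12,8,post); (13,2,post); (17,2,at); (20,2,at); (21,8,at); (22,2,at)


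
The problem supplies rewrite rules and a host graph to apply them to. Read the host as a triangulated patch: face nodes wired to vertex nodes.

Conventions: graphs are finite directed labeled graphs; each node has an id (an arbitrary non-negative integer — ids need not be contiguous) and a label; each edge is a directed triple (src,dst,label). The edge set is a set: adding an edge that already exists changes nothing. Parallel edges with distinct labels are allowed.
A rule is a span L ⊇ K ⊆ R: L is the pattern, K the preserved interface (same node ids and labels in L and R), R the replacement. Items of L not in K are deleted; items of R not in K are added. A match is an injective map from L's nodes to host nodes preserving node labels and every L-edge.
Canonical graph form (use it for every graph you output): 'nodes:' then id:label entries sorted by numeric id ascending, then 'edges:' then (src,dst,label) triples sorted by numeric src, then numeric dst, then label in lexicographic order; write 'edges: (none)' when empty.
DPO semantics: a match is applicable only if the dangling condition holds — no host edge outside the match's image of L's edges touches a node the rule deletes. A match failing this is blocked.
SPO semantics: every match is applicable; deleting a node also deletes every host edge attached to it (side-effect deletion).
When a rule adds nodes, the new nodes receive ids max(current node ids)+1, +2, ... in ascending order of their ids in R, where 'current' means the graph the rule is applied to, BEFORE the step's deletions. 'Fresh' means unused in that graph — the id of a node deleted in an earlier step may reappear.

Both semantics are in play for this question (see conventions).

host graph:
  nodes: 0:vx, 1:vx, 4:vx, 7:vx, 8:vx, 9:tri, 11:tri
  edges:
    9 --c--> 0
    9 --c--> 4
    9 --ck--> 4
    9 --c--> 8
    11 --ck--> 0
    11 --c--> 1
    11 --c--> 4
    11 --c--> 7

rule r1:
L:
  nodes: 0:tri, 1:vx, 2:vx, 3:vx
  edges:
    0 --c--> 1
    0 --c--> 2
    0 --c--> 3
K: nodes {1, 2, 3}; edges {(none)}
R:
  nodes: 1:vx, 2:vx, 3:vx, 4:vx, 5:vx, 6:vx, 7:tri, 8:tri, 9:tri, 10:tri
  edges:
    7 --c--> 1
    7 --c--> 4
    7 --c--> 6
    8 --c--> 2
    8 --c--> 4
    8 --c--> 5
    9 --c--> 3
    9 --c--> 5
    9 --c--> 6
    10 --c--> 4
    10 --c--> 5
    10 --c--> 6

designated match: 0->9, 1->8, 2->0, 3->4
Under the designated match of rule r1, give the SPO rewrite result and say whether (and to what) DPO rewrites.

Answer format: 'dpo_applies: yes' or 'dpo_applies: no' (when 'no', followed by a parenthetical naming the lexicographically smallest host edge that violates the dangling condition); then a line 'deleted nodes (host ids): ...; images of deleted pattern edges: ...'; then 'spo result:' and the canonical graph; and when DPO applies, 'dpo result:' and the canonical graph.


dpo_applies: no
(the rule deletes node 9, which keeps host edge (9,4,ck) outside the match image — the dangling condition fails, DPO blocks; SPO proceeds and side-deletes such edges)
deleted nodes (host ids): 9; images of deleted pattern edges: (9,0,c); (9,4,c); (9,8,c)
spo result:
nodes: 0:vx, 1:vx, 4:vx, 7:vx, 8:vx, 11:tri, 12:vx, 13:vx, 14:vx, 15:tri, 16:tri, 17:tri, 18:tri
edges: (11,0,ck); (11,1,c); (11,4,c); (11,7,c); (15,8,c); (15,12,c); (15,14,c); (16,0,c); (16,12,c); (16,13,c); (17,4,c); (17,13,c); (17,14,c); (18,12,c); (18,13,c); (18,14,c)


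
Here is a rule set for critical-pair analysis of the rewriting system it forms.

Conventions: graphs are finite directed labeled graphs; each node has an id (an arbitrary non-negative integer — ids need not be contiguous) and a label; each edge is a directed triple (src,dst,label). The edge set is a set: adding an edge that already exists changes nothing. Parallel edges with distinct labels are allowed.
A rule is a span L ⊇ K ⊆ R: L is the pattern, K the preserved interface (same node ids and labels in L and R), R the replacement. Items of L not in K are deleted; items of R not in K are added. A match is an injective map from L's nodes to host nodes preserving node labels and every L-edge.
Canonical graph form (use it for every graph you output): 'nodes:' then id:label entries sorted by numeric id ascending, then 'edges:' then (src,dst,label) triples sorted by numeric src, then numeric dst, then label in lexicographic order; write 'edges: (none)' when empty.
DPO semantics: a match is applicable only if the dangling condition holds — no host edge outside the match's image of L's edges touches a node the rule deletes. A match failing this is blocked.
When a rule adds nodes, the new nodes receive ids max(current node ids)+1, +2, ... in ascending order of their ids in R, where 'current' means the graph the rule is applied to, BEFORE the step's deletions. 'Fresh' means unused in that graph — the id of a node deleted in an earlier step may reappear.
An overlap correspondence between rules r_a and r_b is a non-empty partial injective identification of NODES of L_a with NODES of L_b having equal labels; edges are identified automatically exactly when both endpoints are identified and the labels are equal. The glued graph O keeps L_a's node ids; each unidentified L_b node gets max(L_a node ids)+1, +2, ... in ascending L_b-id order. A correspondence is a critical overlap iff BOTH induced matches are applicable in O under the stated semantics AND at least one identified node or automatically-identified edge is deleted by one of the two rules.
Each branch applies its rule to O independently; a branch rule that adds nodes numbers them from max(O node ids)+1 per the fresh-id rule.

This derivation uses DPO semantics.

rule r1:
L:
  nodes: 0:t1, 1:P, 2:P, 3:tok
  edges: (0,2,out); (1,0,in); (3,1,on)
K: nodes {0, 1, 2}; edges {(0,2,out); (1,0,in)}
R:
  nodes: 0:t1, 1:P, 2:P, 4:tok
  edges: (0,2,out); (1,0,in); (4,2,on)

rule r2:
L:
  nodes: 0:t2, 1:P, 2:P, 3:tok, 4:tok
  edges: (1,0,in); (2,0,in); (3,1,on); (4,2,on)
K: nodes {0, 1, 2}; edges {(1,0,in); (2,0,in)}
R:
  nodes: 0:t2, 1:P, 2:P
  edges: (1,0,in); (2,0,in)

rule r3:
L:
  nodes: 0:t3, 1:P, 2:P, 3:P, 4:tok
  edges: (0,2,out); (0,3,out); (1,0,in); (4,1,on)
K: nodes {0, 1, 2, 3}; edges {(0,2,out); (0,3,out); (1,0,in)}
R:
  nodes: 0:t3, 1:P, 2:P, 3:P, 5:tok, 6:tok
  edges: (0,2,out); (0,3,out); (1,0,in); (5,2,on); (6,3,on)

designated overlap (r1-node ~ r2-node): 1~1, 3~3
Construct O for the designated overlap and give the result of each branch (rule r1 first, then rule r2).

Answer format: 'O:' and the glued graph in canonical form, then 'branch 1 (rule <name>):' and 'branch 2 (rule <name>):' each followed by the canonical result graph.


O:
nodes: 0:t1, 1:P, 2:P, 3:tok, 4:t2, 5:P, 6:tok
edges: (0,2,out); (1,0,in); (1,4,in); (3,1,on); (5,4,in); (6,5,on)
branch 1 (rule r1):
nodes: 0:t1, 1:P, 2:P, 4:t2, 5:P, 6:tok, 7:tok
edges: (0,2,out); (1,0,in); (1,4,in); (5,4,in); (6,5,on); (7,2,on)
branch 2 (rule r2):
nodes: 0:t1, 1:P, 2:P, 4:t2, 5:P
edges: (0,2,out); (1,0,in); (1,4,in); (5,4,in)


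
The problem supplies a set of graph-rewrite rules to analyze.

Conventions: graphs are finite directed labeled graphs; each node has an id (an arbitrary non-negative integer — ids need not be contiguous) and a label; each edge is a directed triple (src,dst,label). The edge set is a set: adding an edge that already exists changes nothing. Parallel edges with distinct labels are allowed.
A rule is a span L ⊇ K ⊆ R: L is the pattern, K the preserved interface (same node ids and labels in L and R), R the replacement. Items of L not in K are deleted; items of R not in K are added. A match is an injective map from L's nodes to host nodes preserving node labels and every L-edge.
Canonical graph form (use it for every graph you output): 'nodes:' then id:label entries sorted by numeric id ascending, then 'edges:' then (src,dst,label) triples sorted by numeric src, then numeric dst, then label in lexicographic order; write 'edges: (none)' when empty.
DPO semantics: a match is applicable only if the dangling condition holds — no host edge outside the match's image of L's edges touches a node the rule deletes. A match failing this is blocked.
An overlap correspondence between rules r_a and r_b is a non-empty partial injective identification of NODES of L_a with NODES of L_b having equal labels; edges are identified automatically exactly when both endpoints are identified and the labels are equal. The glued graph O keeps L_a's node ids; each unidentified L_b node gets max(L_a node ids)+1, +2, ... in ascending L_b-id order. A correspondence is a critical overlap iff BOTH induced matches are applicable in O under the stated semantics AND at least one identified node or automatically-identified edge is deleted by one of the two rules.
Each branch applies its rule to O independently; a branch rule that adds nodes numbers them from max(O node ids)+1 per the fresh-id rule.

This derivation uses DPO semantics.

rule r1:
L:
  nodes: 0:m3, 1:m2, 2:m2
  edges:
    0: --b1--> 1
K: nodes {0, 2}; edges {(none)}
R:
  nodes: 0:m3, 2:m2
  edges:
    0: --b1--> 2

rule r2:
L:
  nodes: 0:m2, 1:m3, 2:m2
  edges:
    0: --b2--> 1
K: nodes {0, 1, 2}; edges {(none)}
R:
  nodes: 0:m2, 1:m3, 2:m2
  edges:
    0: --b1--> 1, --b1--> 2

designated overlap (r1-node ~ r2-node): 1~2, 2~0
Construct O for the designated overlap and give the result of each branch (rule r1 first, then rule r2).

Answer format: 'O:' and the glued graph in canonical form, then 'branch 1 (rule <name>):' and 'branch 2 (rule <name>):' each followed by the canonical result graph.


O:
nodes: 0:m3, 1:m2, 2:m2, 3:m3
edges: (0,1,b1); (2,3,b2)
branch 1 (rule r1):
nodes: 0:m3, 2:m2, 3:m3
edges: (0,2,b1); (2,3,b2)
branch 2 (rule r2):
nodes: 0:m3, 1:m2, 2:m2, 3:m3
edges: (0,1,b1); (2,1,b1); (2,3,b1)


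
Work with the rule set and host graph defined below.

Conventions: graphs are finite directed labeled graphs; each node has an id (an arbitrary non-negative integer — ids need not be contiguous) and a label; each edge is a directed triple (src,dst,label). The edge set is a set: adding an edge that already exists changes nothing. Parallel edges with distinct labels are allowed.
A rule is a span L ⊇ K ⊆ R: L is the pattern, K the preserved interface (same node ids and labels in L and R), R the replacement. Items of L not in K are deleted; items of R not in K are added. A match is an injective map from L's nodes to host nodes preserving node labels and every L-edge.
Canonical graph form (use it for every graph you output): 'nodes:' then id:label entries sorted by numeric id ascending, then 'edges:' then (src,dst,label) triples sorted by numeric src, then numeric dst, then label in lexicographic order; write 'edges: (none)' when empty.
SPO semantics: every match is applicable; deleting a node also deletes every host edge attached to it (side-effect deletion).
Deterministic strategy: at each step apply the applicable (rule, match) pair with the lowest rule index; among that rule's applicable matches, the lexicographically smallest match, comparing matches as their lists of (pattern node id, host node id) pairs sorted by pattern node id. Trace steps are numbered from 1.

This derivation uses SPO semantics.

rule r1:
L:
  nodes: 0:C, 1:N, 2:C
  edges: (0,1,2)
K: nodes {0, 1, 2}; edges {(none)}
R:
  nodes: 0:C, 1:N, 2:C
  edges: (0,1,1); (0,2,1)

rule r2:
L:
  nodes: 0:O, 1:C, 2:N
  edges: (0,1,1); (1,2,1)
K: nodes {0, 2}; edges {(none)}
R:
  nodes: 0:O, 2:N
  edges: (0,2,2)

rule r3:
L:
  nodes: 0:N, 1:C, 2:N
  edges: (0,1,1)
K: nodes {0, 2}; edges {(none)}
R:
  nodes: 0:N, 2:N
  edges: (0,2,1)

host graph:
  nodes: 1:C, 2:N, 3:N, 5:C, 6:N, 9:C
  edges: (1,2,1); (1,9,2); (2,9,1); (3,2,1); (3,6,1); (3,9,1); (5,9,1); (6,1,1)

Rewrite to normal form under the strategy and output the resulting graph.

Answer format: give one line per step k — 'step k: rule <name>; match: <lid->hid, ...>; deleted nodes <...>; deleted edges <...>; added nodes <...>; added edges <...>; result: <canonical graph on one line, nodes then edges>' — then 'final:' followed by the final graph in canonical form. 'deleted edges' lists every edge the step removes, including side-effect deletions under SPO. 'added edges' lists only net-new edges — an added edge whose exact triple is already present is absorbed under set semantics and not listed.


step 1: rule r3; match: 0->2, 1->9, 2->3; deleted nodes 9; deleted edges (1,9,2); (2,9,1); (3,9,1); (5,9,1); added nodes (none); added edges (2,3,1); result: nodes: 1:C, 2:N, 3:N, 5:C, 6:N edges: (1,2,1); (2,3,1); (3,2,1); (3,6,1); (6,1,1)
step 2: rule r3; match: 0->6, 1->1, 2->2; deleted nodes 1; deleted edges (1,2,1); (6,1,1); added nodes (none); added edges (6,2,1); result: nodes: 2:N, 3:N, 5:C, 6:N edges: (2,3,1); (3,2,1); (3,6,1); (6,2,1)
final:
nodes: 2:N, 3:N, 5:C, 6:N
edges: (2,3,1); (3,2,1); (3,6,1); (6,2,1)


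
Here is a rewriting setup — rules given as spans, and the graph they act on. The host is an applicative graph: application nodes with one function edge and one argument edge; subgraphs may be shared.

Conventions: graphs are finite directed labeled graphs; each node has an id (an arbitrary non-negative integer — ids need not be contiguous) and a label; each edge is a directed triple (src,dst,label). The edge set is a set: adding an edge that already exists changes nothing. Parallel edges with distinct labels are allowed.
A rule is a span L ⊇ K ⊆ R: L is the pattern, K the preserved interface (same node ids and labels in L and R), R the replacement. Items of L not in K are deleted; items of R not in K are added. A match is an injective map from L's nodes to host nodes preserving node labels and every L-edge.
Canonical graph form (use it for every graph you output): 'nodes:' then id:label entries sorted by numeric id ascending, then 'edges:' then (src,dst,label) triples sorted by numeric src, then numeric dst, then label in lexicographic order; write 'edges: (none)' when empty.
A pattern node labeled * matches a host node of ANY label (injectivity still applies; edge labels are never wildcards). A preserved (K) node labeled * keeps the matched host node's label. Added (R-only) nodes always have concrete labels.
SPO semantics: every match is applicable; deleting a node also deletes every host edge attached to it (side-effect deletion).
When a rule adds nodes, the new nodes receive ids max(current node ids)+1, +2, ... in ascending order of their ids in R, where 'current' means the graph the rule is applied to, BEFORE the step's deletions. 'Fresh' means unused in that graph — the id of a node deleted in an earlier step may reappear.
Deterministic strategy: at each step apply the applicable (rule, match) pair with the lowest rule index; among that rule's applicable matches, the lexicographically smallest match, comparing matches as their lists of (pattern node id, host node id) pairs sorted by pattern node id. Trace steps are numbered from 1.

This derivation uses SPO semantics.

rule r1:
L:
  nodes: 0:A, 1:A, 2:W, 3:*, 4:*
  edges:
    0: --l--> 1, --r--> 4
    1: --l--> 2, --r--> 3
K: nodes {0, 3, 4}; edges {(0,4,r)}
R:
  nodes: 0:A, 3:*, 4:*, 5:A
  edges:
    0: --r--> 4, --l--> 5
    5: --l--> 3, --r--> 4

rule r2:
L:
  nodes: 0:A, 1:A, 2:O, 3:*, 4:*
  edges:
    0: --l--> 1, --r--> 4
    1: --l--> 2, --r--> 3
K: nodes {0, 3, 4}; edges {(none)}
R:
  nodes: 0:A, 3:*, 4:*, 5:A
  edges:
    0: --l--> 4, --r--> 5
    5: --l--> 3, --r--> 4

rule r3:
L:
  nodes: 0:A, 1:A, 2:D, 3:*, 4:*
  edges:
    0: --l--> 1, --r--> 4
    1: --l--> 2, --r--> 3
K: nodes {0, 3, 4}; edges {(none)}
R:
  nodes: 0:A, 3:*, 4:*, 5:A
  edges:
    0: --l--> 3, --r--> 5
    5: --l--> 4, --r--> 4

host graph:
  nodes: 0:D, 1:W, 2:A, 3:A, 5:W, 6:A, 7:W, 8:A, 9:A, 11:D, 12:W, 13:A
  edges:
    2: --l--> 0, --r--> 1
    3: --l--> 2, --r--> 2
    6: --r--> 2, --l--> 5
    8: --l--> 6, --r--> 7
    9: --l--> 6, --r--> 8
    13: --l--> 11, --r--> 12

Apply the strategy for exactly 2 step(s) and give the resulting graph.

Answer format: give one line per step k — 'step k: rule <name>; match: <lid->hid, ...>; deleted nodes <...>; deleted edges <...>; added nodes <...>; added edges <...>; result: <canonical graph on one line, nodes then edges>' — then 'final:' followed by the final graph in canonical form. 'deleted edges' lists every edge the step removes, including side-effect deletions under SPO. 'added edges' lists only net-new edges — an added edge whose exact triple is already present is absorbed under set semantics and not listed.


step 1: rule r1; match: 0->8, 1->6, 2->5, 3->2, 4->7; deleted nodes 5, 6; deleted edges (6,2,r); (6,5,l); (8,6,l); (9,6,l); added nodes 14; added edges (8,14,l); (14,2,l); (14,7,r); result: nodes: 0:D, 1:W, 2:A, 3:A, 7:W, 8:A, 9:A, 11:D, 12:W, 13:A, 14:A edges: (2,0,l); (2,1,r); (3,2,l); (3,2,r); (8,7,r); (8,14,l); (9,8,r); (13,11,l); (13,12,r); (14,2,l); (14,7,r)
step 2: rule r3; match: 0->14, 1->2, 2->0, 3->1, 4->7; deleted nodes 0, 2; deleted edges (2,0,l); (2,1,r); (3,2,l); (3,2,r); (14,2,l); (14,7,r); added nodes 15; added edges (14,1,l); (14,15,r); (15,7,l); (15,7,r); result: nodes: 1:W, 3:A, 7:W, 8:A, 9:A, 11:D, 12:W, 13:A, 14:A, 15:A edges: (8,7,r); (8,14,l); (9,8,r); (13,11,l); (13,12,r); (14,1,l); (14,15,r); (15,7,l); (15,7,r)
final:
nodes: 1:W, 3:A, 7:W, 8:A, 9:A, 11:D, 12:W, 13:A, 14:A, 15:A
edges: (8,7,r); (8,14,l); (9,8,r); (13,11,l); (13,12,r); (14,1,l); (14,15,r); (15,7,l); (15,7,r)


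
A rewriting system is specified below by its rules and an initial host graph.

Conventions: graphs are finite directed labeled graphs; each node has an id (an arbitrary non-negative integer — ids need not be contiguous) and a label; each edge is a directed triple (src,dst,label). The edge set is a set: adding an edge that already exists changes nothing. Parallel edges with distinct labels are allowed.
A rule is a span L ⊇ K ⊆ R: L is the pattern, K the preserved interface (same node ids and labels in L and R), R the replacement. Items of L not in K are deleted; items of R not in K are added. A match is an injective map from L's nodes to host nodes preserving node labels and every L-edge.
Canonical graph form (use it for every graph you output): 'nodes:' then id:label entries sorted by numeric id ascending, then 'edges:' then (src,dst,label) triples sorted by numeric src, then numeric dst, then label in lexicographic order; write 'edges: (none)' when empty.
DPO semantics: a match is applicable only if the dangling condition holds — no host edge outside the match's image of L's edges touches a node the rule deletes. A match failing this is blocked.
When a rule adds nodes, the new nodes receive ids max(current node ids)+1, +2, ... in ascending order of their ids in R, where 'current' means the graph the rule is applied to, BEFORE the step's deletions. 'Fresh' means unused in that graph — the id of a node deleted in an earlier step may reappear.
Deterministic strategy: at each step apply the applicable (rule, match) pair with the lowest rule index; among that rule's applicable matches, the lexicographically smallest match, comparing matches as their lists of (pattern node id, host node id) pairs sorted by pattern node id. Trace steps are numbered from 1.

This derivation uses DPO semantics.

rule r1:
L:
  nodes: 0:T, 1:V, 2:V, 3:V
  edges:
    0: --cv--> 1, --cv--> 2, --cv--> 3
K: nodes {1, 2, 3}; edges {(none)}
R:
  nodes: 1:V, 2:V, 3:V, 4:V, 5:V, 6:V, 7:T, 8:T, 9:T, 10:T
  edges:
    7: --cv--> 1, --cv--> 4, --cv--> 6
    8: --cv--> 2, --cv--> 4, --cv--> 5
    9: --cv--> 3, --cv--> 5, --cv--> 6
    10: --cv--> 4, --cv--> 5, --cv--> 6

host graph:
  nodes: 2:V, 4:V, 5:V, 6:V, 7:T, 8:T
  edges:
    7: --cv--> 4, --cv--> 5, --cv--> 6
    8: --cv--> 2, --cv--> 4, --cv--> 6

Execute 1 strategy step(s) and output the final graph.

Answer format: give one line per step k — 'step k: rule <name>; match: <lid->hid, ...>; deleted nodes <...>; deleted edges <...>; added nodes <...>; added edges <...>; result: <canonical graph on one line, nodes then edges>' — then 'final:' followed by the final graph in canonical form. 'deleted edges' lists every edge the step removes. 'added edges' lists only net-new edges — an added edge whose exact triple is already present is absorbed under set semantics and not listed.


step 1: rule r1; match: 0->7, 1->4, 2->5, 3->6; deleted nodes 7; deleted edges (7,4,cv); (7,5,cv); (7,6,cv); added nodes 9, 10, 11, 12, 13, 14, 15; added edges (12,4,cv); (12,9,cv); (12,11,cv); (13,5,cv); (13,9,cv); (13,10,cv); (14,6,cv); (14,10,cv); (14,11,cv); (15,9,cv); (15,10,cv); (15,11,cv); result: nodes: 2:V, 4:V, 5:V, 6:V, 8:T, 9:V, 10:V, 11:V, 12:T, 13:T, 14:T, 15:T edges: (8,2,cv); (8,4,cv); (8,6,cv); (12,4,cv); (12,9,cv); (12,11,cv); (13,5,cv); (13,9,cv); (13,10,cv); (14,6,cv); (14,10,cv); (14,11,cv); (15,9,cv); (15,10,cv); (15,11,cv)
final:
nodes: 2:V, 4:V, 5:V, 6:V, 8:T, 9:V, 10:V, 11:V, 12:T, 13:T, 14:T, 15:T
edges: (8,2,cv); (8,4,cv); (8,6,cv); (12,4,cv); (12,9,cv); (12,11,cv); (13,5,cv); (13,9,cv); (13,10,cv); (14,6,cv); (14,10,cv); (14,11,cv); (15,9,cv); (15,10,cv); (15,11,cv)


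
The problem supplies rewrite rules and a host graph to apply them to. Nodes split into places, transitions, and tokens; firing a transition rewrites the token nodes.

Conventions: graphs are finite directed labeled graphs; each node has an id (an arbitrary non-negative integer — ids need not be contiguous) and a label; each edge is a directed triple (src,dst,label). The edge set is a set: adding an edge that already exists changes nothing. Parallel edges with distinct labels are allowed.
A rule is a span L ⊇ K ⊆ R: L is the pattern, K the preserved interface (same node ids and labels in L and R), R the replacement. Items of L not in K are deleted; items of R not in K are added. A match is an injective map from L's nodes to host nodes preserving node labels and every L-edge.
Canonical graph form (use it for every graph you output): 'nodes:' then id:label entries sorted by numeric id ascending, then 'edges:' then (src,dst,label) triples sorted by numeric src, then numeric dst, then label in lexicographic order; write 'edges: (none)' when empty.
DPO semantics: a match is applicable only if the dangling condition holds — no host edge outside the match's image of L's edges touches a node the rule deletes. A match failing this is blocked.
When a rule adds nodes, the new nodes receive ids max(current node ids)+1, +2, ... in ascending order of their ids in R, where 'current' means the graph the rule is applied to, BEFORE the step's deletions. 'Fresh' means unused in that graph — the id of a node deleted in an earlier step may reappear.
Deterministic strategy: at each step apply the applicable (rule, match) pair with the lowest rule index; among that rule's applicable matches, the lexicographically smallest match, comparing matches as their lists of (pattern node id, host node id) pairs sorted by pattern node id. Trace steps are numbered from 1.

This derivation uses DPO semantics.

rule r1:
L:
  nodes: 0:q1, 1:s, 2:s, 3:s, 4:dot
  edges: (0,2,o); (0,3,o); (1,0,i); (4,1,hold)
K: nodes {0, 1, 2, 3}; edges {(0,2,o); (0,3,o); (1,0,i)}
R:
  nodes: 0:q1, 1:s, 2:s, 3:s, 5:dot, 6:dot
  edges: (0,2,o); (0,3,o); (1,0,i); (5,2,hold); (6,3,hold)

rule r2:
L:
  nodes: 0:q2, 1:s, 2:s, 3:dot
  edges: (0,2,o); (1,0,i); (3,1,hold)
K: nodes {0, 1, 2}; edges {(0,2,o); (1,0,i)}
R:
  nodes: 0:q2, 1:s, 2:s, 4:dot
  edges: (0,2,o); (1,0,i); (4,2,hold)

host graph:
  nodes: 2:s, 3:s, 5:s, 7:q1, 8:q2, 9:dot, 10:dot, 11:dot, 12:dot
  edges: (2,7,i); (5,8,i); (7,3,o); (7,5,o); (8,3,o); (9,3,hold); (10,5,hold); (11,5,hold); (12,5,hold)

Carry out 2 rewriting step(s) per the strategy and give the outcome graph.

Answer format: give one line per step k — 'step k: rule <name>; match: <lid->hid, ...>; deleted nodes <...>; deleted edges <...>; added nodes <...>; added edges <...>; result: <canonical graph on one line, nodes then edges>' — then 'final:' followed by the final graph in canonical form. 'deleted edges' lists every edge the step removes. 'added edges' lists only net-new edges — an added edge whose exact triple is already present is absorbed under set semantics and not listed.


step 1: rule r2; match: 0->8, 1->5, 2->3, 3->10; deleted nodes 10; deleted edges (10,5,hold); added nodes 13; added edges (13,3,hold); result: nodes: 2:s, 3:s, 5:s, 7:q1, 8:q2, 9:dot, 11:dot, 12:dot, 13:dot edges: (2,7,i); (5,8,i); (7,3,o); (7,5,o); (8,3,o); (9,3,hold); (11,5,hold); (12,5,hold); (13,3,hold)
step 2: rule r2; match: 0->8, 1->5, 2->3, 3->11; deleted nodes 11; deleted edges (11,5,hold); added nodes 14; added edges (14,3,hold); result: nodes: 2:s, 3:s, 5:s, 7:q1, 8:q2, 9:dot, 12:dot, 13:dot, 14:dot edges: (2,7,i); (5,8,i); (7,3,o); (7,5,o); (8,3,o); (9,3,hold); (12,5,hold); (13,3,hold); (14,3,hold)
final:
nodes: 2:s, 3:s, 5:s, 7:q1, 8:q2, 9:dot, 12:dot, 13:dot, 14:dot
edges: (2,7,i); (5,8,i); (7,3,o); (7,5,o); (8,3,o); (9,3,hold); (12,5,hold); (13,3,hold); (14,3,hold)


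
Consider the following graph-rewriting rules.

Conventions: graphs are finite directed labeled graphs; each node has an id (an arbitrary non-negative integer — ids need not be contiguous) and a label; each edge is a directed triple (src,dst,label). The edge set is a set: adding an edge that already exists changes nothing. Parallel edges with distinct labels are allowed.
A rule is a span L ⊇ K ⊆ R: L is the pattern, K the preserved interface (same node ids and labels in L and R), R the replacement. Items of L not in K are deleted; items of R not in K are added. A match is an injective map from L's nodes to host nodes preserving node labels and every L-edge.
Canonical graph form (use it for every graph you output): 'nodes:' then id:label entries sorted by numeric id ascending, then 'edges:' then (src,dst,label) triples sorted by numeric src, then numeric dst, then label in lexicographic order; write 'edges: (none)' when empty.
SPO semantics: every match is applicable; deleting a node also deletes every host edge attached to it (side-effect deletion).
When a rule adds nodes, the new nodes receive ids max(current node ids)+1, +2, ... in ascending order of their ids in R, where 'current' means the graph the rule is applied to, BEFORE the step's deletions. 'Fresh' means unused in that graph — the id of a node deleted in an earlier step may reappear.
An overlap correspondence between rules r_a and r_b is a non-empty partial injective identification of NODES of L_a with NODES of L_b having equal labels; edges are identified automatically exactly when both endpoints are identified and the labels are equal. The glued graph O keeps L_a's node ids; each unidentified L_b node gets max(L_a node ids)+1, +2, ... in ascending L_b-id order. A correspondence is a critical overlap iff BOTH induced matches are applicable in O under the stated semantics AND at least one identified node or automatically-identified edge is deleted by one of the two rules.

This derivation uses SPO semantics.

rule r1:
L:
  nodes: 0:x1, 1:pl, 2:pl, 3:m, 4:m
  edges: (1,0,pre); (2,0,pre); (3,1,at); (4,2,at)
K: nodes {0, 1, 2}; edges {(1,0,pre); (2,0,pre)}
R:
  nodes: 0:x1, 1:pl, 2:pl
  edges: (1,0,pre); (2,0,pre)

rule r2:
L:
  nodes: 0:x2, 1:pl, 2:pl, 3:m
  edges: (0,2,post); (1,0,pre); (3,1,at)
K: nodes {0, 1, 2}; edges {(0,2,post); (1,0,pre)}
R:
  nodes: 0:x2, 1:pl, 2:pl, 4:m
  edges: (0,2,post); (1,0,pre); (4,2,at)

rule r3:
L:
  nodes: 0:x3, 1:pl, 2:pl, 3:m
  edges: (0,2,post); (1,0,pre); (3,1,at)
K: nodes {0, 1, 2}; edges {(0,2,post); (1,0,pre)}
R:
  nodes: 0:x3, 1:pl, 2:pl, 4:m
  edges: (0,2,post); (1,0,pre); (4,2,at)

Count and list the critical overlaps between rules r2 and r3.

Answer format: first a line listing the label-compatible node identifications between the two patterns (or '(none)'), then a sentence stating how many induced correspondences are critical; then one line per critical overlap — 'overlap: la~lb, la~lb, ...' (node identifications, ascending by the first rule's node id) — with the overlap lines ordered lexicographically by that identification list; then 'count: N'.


label-compatible node identifications between L(r2) and L(r3): 1~1, 1~2, 2~1, 2~2, 3~3
7 of the induced correspondences are critical overlaps of r2 and r3.
overlap: 1~1, 2~2, 3~3
overlap: 1~1, 3~3
overlap: 1~2, 2~1, 3~3
overlap: 1~2, 3~3
overlap: 2~1, 3~3
overlap: 2~2, 3~3
overlap: 3~3
count: 7


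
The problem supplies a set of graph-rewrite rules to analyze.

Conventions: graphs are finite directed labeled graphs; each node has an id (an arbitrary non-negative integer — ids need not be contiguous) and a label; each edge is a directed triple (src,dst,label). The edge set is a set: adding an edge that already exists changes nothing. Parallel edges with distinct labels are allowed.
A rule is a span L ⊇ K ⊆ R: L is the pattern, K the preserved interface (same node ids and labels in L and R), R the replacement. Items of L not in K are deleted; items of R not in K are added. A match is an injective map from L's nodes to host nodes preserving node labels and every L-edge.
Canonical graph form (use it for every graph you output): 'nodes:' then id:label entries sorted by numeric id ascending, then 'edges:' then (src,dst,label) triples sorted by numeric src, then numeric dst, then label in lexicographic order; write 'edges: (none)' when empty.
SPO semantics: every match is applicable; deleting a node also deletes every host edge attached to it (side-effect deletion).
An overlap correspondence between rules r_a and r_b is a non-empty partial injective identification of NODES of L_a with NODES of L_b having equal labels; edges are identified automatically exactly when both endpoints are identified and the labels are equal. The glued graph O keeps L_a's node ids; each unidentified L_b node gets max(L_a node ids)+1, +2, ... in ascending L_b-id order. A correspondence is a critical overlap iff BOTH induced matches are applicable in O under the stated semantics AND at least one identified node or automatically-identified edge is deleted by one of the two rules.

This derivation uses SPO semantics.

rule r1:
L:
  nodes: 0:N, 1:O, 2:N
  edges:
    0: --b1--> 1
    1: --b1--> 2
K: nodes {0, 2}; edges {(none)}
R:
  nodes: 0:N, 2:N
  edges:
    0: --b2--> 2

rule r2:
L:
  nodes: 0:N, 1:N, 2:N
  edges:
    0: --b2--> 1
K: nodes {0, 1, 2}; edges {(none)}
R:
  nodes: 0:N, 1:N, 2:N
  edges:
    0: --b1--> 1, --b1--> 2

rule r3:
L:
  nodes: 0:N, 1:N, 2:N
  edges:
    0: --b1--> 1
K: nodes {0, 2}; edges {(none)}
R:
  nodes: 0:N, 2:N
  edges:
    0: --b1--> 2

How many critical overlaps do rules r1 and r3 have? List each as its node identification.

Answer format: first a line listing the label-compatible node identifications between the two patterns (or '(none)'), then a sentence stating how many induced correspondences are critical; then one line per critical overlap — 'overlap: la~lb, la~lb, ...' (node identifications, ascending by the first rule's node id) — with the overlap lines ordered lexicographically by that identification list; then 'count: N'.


label-compatible node identifications between L(r1) and L(r3): 0~0, 0~1, 0~2, 2~0, 2~1, 2~2
6 of the induced correspondences are critical overlaps of r1 and r3.
overlap: 0~0, 2~1
overlap: 0~1
overlap: 0~1, 2~0
overlap: 0~1, 2~2
overlap: 0~2, 2~1
overlap: 2~1
count: 6
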